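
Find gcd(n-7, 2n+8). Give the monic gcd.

1

Euclidean algorithm in ℚ[n]:
  n-7 = (1/2)(2n+8) + (-11)
  2n+8 = (-(2/11)n-8/11)(-11) + (0)
The last nonzero remainder is the constant -11, so the polynomials are coprime and gcd = 1.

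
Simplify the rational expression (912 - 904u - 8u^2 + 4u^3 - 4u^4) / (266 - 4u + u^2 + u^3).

(24 - 20u - 4u^2)/(7 + u)

By polynomial division,
  -4u^4 + 4u^3 - 8u^2 - 904u + 912 = (-4u + 8)(u^3 + u^2 - 4u + 266) + (-32u^2 + 192u - 1216)
  u^3 + u^2 - 4u + 266 = (-(1/32)u - 7/32)(-32u^2 + 192u - 1216) + (0)
Last nonzero remainder: -32u^2 + 192u - 1216. Dividing through by -32 gives the monic gcd u^2 - 6u + 38.
Cancel u^2 - 6u + 38 from numerator and denominator to get the reduced form.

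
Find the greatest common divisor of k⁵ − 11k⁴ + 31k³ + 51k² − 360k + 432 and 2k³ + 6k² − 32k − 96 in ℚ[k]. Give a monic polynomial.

k² − k − 12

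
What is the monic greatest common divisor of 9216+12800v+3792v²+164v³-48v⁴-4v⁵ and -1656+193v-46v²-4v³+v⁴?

-72-v+v²

By polynomial division,
  -4v⁵-48v⁴+164v³+3792v²+12800v+9216 = (-4v-64)(v⁴-4v³-46v²+193v-1656) + (-276v³+1620v²+18528v-96768)
  v⁴-4v³-46v²+193v-1656 = (-(1/276)v-43/6348)(-276v³+1620v²+18528v-96768) + ((16983/529)v²-(16983/529)v-1222776/529)
  -276v³+1620v²+18528v-96768 = (-(48668/5661)v+236992/5661)((16983/529)v²-(16983/529)v-1222776/529) + (0)
Last nonzero remainder: (16983/529)v²-(16983/529)v-1222776/529. Dividing through by 16983/529 gives the monic gcd v²-v-72.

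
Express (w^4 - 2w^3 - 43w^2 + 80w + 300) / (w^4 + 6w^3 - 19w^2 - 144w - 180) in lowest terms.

(w - 5)/(w + 3)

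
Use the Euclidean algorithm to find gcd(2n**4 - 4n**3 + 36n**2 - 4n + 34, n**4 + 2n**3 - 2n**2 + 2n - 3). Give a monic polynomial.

n**2 + 1

Apply the Euclidean algorithm:
  2n**4 - 4n**3 + 36n**2 - 4n + 34 = (2)(n**4 + 2n**3 - 2n**2 + 2n - 3) + (-8n**3 + 40n**2 - 8n + 40)
  n**4 + 2n**3 - 2n**2 + 2n - 3 = (-(1/8)n - 7/8)(-8n**3 + 40n**2 - 8n + 40) + (32n**2 + 32)
  -8n**3 + 40n**2 - 8n + 40 = (-(1/4)n + 5/4)(32n**2 + 32) + (0)
Last nonzero remainder: 32n**2 + 32. Dividing through by 32 gives the monic gcd n**2 + 1.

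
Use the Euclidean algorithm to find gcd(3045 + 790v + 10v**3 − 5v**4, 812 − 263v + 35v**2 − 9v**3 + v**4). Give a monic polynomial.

−203 + 15v − 5v**2 + v**3

By polynomial division,
  −5v**4 + 10v**3 + 790v + 3045 = (−5)(v**4 − 9v**3 + 35v**2 − 263v + 812) + (−35v**3 + 175v**2 − 525v + 7105)
  v**4 − 9v**3 + 35v**2 − 263v + 812 = (−(1/35)v + 4/35)(−35v**3 + 175v**2 − 525v + 7105) + (0)
Last nonzero remainder: −35v**3 + 175v**2 − 525v + 7105. Dividing through by −35 gives the monic gcd v**3 − 5v**2 + 15v − 203.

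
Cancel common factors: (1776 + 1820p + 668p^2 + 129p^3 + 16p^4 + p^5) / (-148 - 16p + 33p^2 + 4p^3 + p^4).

(24 + 10p + p^2)/(-2 + p)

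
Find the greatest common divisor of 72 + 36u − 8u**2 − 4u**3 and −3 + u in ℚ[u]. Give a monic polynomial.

−3 + u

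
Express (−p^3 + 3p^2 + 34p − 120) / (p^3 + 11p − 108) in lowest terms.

Apply the Euclidean algorithm:
  −p^3 + 3p^2 + 34p − 120 = (−1)(p^3 + 11p − 108) + (3p^2 + 45p − 228)
  p^3 + 11p − 108 = ((1/3)p − 5)(3p^2 + 45p − 228) + (312p − 1248)
  3p^2 + 45p − 228 = ((1/104)p + 19/104)(312p − 1248) + (0)
Last nonzero remainder: 312p − 1248. Dividing through by 312 gives the monic gcd p − 4.
Cancel p − 4 from numerator and denominator to get the reduced form.

(−p^2 − p + 30)/(p^2 + 4p + 27)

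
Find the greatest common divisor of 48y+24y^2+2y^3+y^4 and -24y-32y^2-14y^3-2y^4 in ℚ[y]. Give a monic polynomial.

2y+y^2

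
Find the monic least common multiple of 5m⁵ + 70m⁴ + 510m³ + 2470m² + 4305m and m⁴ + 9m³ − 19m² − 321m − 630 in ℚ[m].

m⁷ + 13m⁶ + 58m⁵ − 28m⁴ − 2693m³ − 15681m² − 25830m

Repeated division with remainder:
  5m⁵ + 70m⁴ + 510m³ + 2470m² + 4305m = (5m + 25)(m⁴ + 9m³ − 19m² − 321m − 630) + (380m³ + 4550m² + 15480m + 15750)
  m⁴ + 9m³ − 19m² − 321m − 630 = ((1/380)m − 113/14440)(380m³ + 4550m² + 15480m + 15750) + (−(34845/1444)m² − (174225/722)m − 731745/1444)
  380m³ + 4550m² + 15480m + 15750 = (−(109744/6969)m − 72200/2323)(−(34845/1444)m² − (174225/722)m − 731745/1444) + (0)
Last nonzero remainder: −(34845/1444)m² − (174225/722)m − 731745/1444. Dividing through by −34845/1444 gives the monic gcd m² + 10m + 21.
Then lcm(f, g) = f·g / gcd(f, g); expanding and making the result monic gives the answer.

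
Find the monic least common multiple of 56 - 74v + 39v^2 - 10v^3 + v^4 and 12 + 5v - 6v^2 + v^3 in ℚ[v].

-168 + 110v + 87v^2 - 122v^3 + 56v^4 - 12v^5 + v^6

Euclidean algorithm in ℚ[v]:
  v^4 - 10v^3 + 39v^2 - 74v + 56 = (v - 4)(v^3 - 6v^2 + 5v + 12) + (10v^2 - 66v + 104)
  v^3 - 6v^2 + 5v + 12 = ((1/10)v + 3/50)(10v^2 - 66v + 104) + (-(36/25)v + 144/25)
  10v^2 - 66v + 104 = (-(125/18)v + 325/18)(-(36/25)v + 144/25) + (0)
Last nonzero remainder: -(36/25)v + 144/25. Dividing through by -36/25 gives the monic gcd v - 4.
Then lcm(f, g) = f·g / gcd(f, g); expanding and making the result monic gives the answer.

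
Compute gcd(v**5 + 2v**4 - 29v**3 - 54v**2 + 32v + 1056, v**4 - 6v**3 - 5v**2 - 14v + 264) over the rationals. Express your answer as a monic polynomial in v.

v**3 - 5v - 44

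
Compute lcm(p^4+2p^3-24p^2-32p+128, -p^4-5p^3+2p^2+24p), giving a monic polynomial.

Euclidean algorithm in ℚ[p]:
  p^4+2p^3-24p^2-32p+128 = (-1)(-p^4-5p^3+2p^2+24p) + (-3p^3-22p^2-8p+128)
  -p^4-5p^3+2p^2+24p = ((1/3)p-7/9)(-3p^3-22p^2-8p+128) + (-(112/9)p^2-(224/9)p+896/9)
  -3p^3-22p^2-8p+128 = ((27/112)p+9/7)(-(112/9)p^2-(224/9)p+896/9) + (0)
Last nonzero remainder: -(112/9)p^2-(224/9)p+896/9. Dividing through by -112/9 gives the monic gcd p^2+2p-8.
Then lcm(f, g) = f·g / gcd(f, g); expanding and making the result monic gives the answer.

p^6+5p^5-18p^4-104p^3+32p^2+384p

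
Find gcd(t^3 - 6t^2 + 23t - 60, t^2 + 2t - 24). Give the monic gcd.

Euclidean algorithm in ℚ[t]:
  t^3 - 6t^2 + 23t - 60 = (t - 8)(t^2 + 2t - 24) + (63t - 252)
  t^2 + 2t - 24 = ((1/63)t + 2/21)(63t - 252) + (0)
Last nonzero remainder: 63t - 252. Dividing through by 63 gives the monic gcd t - 4.

t - 4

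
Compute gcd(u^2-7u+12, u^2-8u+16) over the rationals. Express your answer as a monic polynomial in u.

u-4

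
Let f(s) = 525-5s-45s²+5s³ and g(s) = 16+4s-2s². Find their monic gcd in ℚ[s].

1

By polynomial division,
  5s³-45s²-5s+525 = (-(5/2)s+35/2)(-2s²+4s+16) + (-35s+245)
  -2s²+4s+16 = ((2/35)s+2/7)(-35s+245) + (-54)
  -35s+245 = ((35/54)s-245/54)(-54) + (0)
The last nonzero remainder is the constant -54, so the polynomials are coprime and gcd = 1.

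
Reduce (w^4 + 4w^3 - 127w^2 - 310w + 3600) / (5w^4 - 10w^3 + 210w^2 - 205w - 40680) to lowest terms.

(w^2 + 5w - 50)/(5w^2 - 5w + 565)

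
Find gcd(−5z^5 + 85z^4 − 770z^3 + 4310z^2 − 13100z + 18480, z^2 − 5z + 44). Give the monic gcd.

z^2 − 5z + 44

Apply the Euclidean algorithm:
  −5z^5 + 85z^4 − 770z^3 + 4310z^2 − 13100z + 18480 = (−5z^3 + 60z^2 − 250z + 420)(z^2 − 5z + 44) + (0)
The last nonzero remainder z^2 − 5z + 44 is already monic.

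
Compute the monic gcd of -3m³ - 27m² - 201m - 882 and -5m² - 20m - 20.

Euclidean algorithm in ℚ[m]:
  -3m³ - 27m² - 201m - 882 = ((3/5)m + 3)(-5m² - 20m - 20) + (-129m - 822)
  -5m² - 20m - 20 = ((5/129)m - 170/1849)(-129m - 822) + (-176720/1849)
  -129m - 822 = ((238521/176720)m + 759939/88360)(-176720/1849) + (0)
The last nonzero remainder is the constant -176720/1849, so the polynomials are coprime and gcd = 1.

1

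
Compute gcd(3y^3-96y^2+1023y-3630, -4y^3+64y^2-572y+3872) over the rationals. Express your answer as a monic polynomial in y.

y-11

Apply the Euclidean algorithm:
  3y^3-96y^2+1023y-3630 = (-3/4)(-4y^3+64y^2-572y+3872) + (-48y^2+594y-726)
  -4y^3+64y^2-572y+3872 = ((1/12)y-29/96)(-48y^2+594y-726) + (-(5313/16)y+58443/16)
  -48y^2+594y-726 = ((256/1771)y-32/161)(-(5313/16)y+58443/16) + (0)
Last nonzero remainder: -(5313/16)y+58443/16. Dividing through by -5313/16 gives the monic gcd y-11.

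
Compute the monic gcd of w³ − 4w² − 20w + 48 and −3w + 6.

w − 2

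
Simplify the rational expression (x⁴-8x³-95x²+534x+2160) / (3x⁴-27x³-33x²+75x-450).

(x²-x-72)/(3x²-6x+15)

Apply the Euclidean algorithm:
  x⁴-8x³-95x²+534x+2160 = (1/3)(3x⁴-27x³-33x²+75x-450) + (x³-84x²+509x+2310)
  3x⁴-27x³-33x²+75x-450 = (3x+225)(x³-84x²+509x+2310) + (17340x²-121380x-520200)
  x³-84x²+509x+2310 = ((1/17340)x-77/17340)(17340x²-121380x-520200) + (0)
Last nonzero remainder: 17340x²-121380x-520200. Dividing through by 17340 gives the monic gcd x²-7x-30.
Cancel x²-7x-30 from numerator and denominator to get the reduced form.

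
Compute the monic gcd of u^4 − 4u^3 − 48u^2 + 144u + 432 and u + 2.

u + 2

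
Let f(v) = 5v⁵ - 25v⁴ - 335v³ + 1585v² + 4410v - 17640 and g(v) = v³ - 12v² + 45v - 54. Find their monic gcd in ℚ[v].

v² - 9v + 18

Repeated division with remainder:
  5v⁵ - 25v⁴ - 335v³ + 1585v² + 4410v - 17640 = (5v² + 35v - 140)(v³ - 12v² + 45v - 54) + (-1400v² + 12600v - 25200)
  v³ - 12v² + 45v - 54 = (-(1/1400)v + 3/1400)(-1400v² + 12600v - 25200) + (0)
Last nonzero remainder: -1400v² + 12600v - 25200. Dividing through by -1400 gives the monic gcd v² - 9v + 18.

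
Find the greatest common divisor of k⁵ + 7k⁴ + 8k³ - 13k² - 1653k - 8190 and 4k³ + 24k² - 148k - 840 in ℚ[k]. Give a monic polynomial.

Apply the Euclidean algorithm:
  k⁵ + 7k⁴ + 8k³ - 13k² - 1653k - 8190 = ((1/4)k² + (1/4)k + 39/4)(4k³ + 24k² - 148k - 840) + (0)
Last nonzero remainder: 4k³ + 24k² - 148k - 840. Dividing through by 4 gives the monic gcd k³ + 6k² - 37k - 210.

k³ + 6k² - 37k - 210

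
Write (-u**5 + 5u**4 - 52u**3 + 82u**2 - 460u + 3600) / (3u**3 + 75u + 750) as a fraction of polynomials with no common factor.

(-u**3 - 2u + 72)/(3u + 15)

Apply the Euclidean algorithm:
  -u**5 + 5u**4 - 52u**3 + 82u**2 - 460u + 3600 = (-(1/3)u**2 + (5/3)u - 9)(3u**3 + 75u + 750) + (207u**2 - 1035u + 10350)
  3u**3 + 75u + 750 = ((1/69)u + 5/69)(207u**2 - 1035u + 10350) + (0)
Last nonzero remainder: 207u**2 - 1035u + 10350. Dividing through by 207 gives the monic gcd u**2 - 5u + 50.
Cancel u**2 - 5u + 50 from numerator and denominator to get the reduced form.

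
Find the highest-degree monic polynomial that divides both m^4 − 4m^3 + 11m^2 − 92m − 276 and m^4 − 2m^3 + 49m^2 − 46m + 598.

m^2 + 23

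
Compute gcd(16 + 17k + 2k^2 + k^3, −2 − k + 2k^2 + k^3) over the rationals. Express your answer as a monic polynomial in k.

1 + k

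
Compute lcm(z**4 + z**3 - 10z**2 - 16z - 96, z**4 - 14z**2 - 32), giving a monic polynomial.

z**6 + z**5 - 8z**4 - 14z**3 - 116z**2 - 32z - 192

Apply the Euclidean algorithm:
  z**4 + z**3 - 10z**2 - 16z - 96 = (z**4 - 14z**2 - 32) + (z**3 + 4z**2 - 16z - 64)
  z**4 - 14z**2 - 32 = (z - 4)(z**3 + 4z**2 - 16z - 64) + (18z**2 - 288)
  z**3 + 4z**2 - 16z - 64 = ((1/18)z + 2/9)(18z**2 - 288) + (0)
Last nonzero remainder: 18z**2 - 288. Dividing through by 18 gives the monic gcd z**2 - 16.
Then lcm(f, g) = f·g / gcd(f, g); expanding and making the result monic gives the answer.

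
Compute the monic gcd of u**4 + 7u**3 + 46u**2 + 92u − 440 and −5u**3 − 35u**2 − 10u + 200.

u**2 + 3u − 10

Apply the Euclidean algorithm:
  u**4 + 7u**3 + 46u**2 + 92u − 440 = (−(1/5)u)(−5u**3 − 35u**2 − 10u + 200) + (44u**2 + 132u − 440)
  −5u**3 − 35u**2 − 10u + 200 = (−(5/44)u − 5/11)(44u**2 + 132u − 440) + (0)
Last nonzero remainder: 44u**2 + 132u − 440. Dividing through by 44 gives the monic gcd u**2 + 3u − 10.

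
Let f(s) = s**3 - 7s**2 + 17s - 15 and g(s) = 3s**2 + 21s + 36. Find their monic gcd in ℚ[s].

Euclidean algorithm in ℚ[s]:
  s**3 - 7s**2 + 17s - 15 = ((1/3)s - 14/3)(3s**2 + 21s + 36) + (103s + 153)
  3s**2 + 21s + 36 = ((3/103)s + 1704/10609)(103s + 153) + (121212/10609)
  103s + 153 = ((1092727/121212)s + 180353/13468)(121212/10609) + (0)
The last nonzero remainder is the constant 121212/10609, so the polynomials are coprime and gcd = 1.

1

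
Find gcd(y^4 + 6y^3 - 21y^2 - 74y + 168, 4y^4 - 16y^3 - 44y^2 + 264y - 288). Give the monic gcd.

Apply the Euclidean algorithm:
  y^4 + 6y^3 - 21y^2 - 74y + 168 = (1/4)(4y^4 - 16y^3 - 44y^2 + 264y - 288) + (10y^3 - 10y^2 - 140y + 240)
  4y^4 - 16y^3 - 44y^2 + 264y - 288 = ((2/5)y - 6/5)(10y^3 - 10y^2 - 140y + 240) + (0)
Last nonzero remainder: 10y^3 - 10y^2 - 140y + 240. Dividing through by 10 gives the monic gcd y^3 - y^2 - 14y + 24.

y^3 - y^2 - 14y + 24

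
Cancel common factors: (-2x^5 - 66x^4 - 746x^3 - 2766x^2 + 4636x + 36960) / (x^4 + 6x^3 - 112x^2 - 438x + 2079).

(-2x^2 - 36x - 160)/(x - 9)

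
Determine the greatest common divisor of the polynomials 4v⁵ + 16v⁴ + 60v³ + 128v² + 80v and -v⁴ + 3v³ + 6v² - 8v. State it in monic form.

v² + 2v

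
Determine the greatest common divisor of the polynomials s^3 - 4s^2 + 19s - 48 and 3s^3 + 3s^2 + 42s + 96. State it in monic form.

s^2 - s + 16

Euclidean algorithm in ℚ[s]:
  s^3 - 4s^2 + 19s - 48 = (1/3)(3s^3 + 3s^2 + 42s + 96) + (-5s^2 + 5s - 80)
  3s^3 + 3s^2 + 42s + 96 = (-(3/5)s - 6/5)(-5s^2 + 5s - 80) + (0)
Last nonzero remainder: -5s^2 + 5s - 80. Dividing through by -5 gives the monic gcd s^2 - s + 16.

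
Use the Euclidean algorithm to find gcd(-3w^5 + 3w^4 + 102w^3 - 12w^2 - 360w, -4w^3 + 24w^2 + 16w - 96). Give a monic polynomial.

w^3 - 6w^2 - 4w + 24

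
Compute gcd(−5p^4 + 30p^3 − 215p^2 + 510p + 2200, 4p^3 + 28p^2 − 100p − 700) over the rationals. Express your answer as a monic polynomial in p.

p − 5

Repeated division with remainder:
  −5p^4 + 30p^3 − 215p^2 + 510p + 2200 = (−(5/4)p + 65/4)(4p^3 + 28p^2 − 100p − 700) + (−795p^2 + 1260p + 13575)
  4p^3 + 28p^2 − 100p − 700 = (−(4/795)p − 364/8427)(−795p^2 + 1260p + 13575) + ((63840/2809)p − 319200/2809)
  −795p^2 + 1260p + 13575 = (−(148877/4256)p − 508429/4256)((63840/2809)p − 319200/2809) + (0)
Last nonzero remainder: (63840/2809)p − 319200/2809. Dividing through by 63840/2809 gives the monic gcd p − 5.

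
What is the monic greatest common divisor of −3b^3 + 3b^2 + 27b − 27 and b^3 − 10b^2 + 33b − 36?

Repeated division with remainder:
  −3b^3 + 3b^2 + 27b − 27 = (−3)(b^3 − 10b^2 + 33b − 36) + (−27b^2 + 126b − 135)
  b^3 − 10b^2 + 33b − 36 = (−(1/27)b + 16/81)(−27b^2 + 126b − 135) + ((28/9)b − 28/3)
  −27b^2 + 126b − 135 = (−(243/28)b + 405/28)((28/9)b − 28/3) + (0)
Last nonzero remainder: (28/9)b − 28/3. Dividing through by 28/9 gives the monic gcd b − 3.

b − 3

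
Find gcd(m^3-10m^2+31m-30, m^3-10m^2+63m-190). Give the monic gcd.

m-5

Repeated division with remainder:
  m^3-10m^2+31m-30 = (m^3-10m^2+63m-190) + (-32m+160)
  m^3-10m^2+63m-190 = (-(1/32)m^2+(5/32)m-19/16)(-32m+160) + (0)
Last nonzero remainder: -32m+160. Dividing through by -32 gives the monic gcd m-5.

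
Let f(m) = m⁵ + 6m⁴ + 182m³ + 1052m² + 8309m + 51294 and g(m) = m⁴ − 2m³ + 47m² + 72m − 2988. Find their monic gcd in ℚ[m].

Apply the Euclidean algorithm:
  m⁵ + 6m⁴ + 182m³ + 1052m² + 8309m + 51294 = (m + 8)(m⁴ − 2m³ + 47m² + 72m − 2988) + (151m³ + 604m² + 10721m + 75198)
  m⁴ − 2m³ + 47m² + 72m − 2988 = ((1/151)m − 6/151)(151m³ + 604m² + 10721m + 75198) + (0)
Last nonzero remainder: 151m³ + 604m² + 10721m + 75198. Dividing through by 151 gives the monic gcd m³ + 4m² + 71m + 498.

m³ + 4m² + 71m + 498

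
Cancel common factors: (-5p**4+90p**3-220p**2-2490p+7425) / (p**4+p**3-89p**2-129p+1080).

(-5p+55)/(p+8)

Apply the Euclidean algorithm:
  -5p**4+90p**3-220p**2-2490p+7425 = (-5)(p**4+p**3-89p**2-129p+1080) + (95p**3-665p**2-3135p+12825)
  p**4+p**3-89p**2-129p+1080 = ((1/95)p+8/95)(95p**3-665p**2-3135p+12825) + (0)
Last nonzero remainder: 95p**3-665p**2-3135p+12825. Dividing through by 95 gives the monic gcd p**3-7p**2-33p+135.
Cancel p**3-7p**2-33p+135 from numerator and denominator to get the reduced form.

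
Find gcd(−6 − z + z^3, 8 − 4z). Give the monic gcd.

−2 + z

By polynomial division,
  z^3 − z − 6 = (−(1/4)z^2 − (1/2)z − 3/4)(−4z + 8) + (0)
Last nonzero remainder: −4z + 8. Dividing through by −4 gives the monic gcd z − 2.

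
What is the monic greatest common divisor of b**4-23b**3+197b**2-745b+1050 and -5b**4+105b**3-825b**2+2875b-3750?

b**3-16b**2+85b-150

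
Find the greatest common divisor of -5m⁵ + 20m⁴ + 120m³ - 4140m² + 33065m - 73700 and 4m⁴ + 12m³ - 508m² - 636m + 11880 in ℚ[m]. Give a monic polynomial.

Repeated division with remainder:
  -5m⁵ + 20m⁴ + 120m³ - 4140m² + 33065m - 73700 = (-(5/4)m + 35/4)(4m⁴ + 12m³ - 508m² - 636m + 11880) + (-620m³ - 490m² + 53480m - 177650)
  4m⁴ + 12m³ - 508m² - 636m + 11880 = (-(1/155)m - 137/9610)(-620m³ - 490m² + 53480m - 177650) + (-(163325/961)m² - (979950/961)m + 8982875/961)
  -620m³ - 490m² + 53480m - 177650 = ((119164/32665)m - 620806/32665)(-(163325/961)m² - (979950/961)m + 8982875/961) + (0)
Last nonzero remainder: -(163325/961)m² - (979950/961)m + 8982875/961. Dividing through by -163325/961 gives the monic gcd m² + 6m - 55.

m² + 6m - 55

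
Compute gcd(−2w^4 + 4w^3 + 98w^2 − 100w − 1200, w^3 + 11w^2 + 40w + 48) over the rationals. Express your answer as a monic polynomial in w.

Repeated division with remainder:
  −2w^4 + 4w^3 + 98w^2 − 100w − 1200 = (−2w + 26)(w^3 + 11w^2 + 40w + 48) + (−108w^2 − 1044w − 2448)
  w^3 + 11w^2 + 40w + 48 = (−(1/108)w − 1/81)(−108w^2 − 1044w − 2448) + ((40/9)w + 160/9)
  −108w^2 − 1044w − 2448 = (−(243/10)w − 1377/10)((40/9)w + 160/9) + (0)
Last nonzero remainder: (40/9)w + 160/9. Dividing through by 40/9 gives the monic gcd w + 4.

w + 4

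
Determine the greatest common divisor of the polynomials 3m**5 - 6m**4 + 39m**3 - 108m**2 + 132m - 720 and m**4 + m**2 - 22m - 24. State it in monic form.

m**3 - m**2 + 2m - 24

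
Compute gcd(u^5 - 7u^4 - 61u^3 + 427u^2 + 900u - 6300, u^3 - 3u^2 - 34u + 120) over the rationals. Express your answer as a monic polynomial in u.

By polynomial division,
  u^5 - 7u^4 - 61u^3 + 427u^2 + 900u - 6300 = (u^2 - 4u - 39)(u^3 - 3u^2 - 34u + 120) + (54u^2 + 54u - 1620)
  u^3 - 3u^2 - 34u + 120 = ((1/54)u - 2/27)(54u^2 + 54u - 1620) + (0)
Last nonzero remainder: 54u^2 + 54u - 1620. Dividing through by 54 gives the monic gcd u^2 + u - 30.

u^2 + u - 30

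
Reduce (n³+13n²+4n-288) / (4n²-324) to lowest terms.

Apply the Euclidean algorithm:
  n³+13n²+4n-288 = ((1/4)n+13/4)(4n²-324) + (85n+765)
  4n²-324 = ((4/85)n-36/85)(85n+765) + (0)
Last nonzero remainder: 85n+765. Dividing through by 85 gives the monic gcd n+9.
Cancel n+9 from numerator and denominator to get the reduced form.

(n²+4n-32)/(4n-36)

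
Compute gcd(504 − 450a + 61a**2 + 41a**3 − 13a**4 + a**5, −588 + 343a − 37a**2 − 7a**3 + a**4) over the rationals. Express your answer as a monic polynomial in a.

Euclidean algorithm in ℚ[a]:
  a**5 − 13a**4 + 41a**3 + 61a**2 − 450a + 504 = (a − 6)(a**4 − 7a**3 − 37a**2 + 343a − 588) + (36a**3 − 504a**2 + 2196a − 3024)
  a**4 − 7a**3 − 37a**2 + 343a − 588 = ((1/36)a + 7/36)(36a**3 − 504a**2 + 2196a − 3024) + (0)
Last nonzero remainder: 36a**3 − 504a**2 + 2196a − 3024. Dividing through by 36 gives the monic gcd a**3 − 14a**2 + 61a − 84.

−84 + 61a − 14a**2 + a**3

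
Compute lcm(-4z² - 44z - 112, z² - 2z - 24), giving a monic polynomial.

By polynomial division,
  -4z² - 44z - 112 = (-4)(z² - 2z - 24) + (-52z - 208)
  z² - 2z - 24 = (-(1/52)z + 3/26)(-52z - 208) + (0)
Last nonzero remainder: -52z - 208. Dividing through by -52 gives the monic gcd z + 4.
Then lcm(f, g) = f·g / gcd(f, g); expanding and making the result monic gives the answer.

z³ + 5z² - 38z - 168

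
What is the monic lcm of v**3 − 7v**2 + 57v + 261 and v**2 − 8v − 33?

v**4 − 18v**3 + 134v**2 − 366v − 2871

By polynomial division,
  v**3 − 7v**2 + 57v + 261 = (v + 1)(v**2 − 8v − 33) + (98v + 294)
  v**2 − 8v − 33 = ((1/98)v − 11/98)(98v + 294) + (0)
Last nonzero remainder: 98v + 294. Dividing through by 98 gives the monic gcd v + 3.
Then lcm(f, g) = f·g / gcd(f, g); expanding and making the result monic gives the answer.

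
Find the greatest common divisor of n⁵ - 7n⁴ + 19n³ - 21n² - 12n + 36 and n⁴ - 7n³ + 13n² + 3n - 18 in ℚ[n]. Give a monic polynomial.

n³ - 4n² + n + 6

By polynomial division,
  n⁵ - 7n⁴ + 19n³ - 21n² - 12n + 36 = (n)(n⁴ - 7n³ + 13n² + 3n - 18) + (6n³ - 24n² + 6n + 36)
  n⁴ - 7n³ + 13n² + 3n - 18 = ((1/6)n - 1/2)(6n³ - 24n² + 6n + 36) + (0)
Last nonzero remainder: 6n³ - 24n² + 6n + 36. Dividing through by 6 gives the monic gcd n³ - 4n² + n + 6.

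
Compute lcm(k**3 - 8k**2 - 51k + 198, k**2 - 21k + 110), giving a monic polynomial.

k**4 - 18k**3 + 29k**2 + 708k - 1980

By polynomial division,
  k**3 - 8k**2 - 51k + 198 = (k + 13)(k**2 - 21k + 110) + (112k - 1232)
  k**2 - 21k + 110 = ((1/112)k - 5/56)(112k - 1232) + (0)
Last nonzero remainder: 112k - 1232. Dividing through by 112 gives the monic gcd k - 11.
Then lcm(f, g) = f·g / gcd(f, g); expanding and making the result monic gives the answer.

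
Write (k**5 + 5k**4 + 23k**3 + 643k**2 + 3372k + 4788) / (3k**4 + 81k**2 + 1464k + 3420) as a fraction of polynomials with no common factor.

(k**2 + 10k + 21)/(3k + 15)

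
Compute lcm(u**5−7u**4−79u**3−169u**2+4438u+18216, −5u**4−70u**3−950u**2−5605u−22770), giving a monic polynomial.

u**7−2u**6−15u**5−1257u**4−4228u**3+23675u**2+530442u+1803384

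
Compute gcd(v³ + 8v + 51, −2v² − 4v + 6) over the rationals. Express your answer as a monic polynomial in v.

Euclidean algorithm in ℚ[v]:
  v³ + 8v + 51 = (−(1/2)v + 1)(−2v² − 4v + 6) + (15v + 45)
  −2v² − 4v + 6 = (−(2/15)v + 2/15)(15v + 45) + (0)
Last nonzero remainder: 15v + 45. Dividing through by 15 gives the monic gcd v + 3.

v + 3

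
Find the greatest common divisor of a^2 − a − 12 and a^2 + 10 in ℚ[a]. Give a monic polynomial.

Repeated division with remainder:
  a^2 − a − 12 = (a^2 + 10) + (−a − 22)
  a^2 + 10 = (−a + 22)(−a − 22) + (494)
  −a − 22 = (−(1/494)a − 11/247)(494) + (0)
The last nonzero remainder is the constant 494, so the polynomials are coprime and gcd = 1.

1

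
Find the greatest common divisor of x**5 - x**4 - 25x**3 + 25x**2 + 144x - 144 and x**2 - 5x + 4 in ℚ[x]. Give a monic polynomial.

By polynomial division,
  x**5 - x**4 - 25x**3 + 25x**2 + 144x - 144 = (x**3 + 4x**2 - 9x - 36)(x**2 - 5x + 4) + (0)
The last nonzero remainder x**2 - 5x + 4 is already monic.

x**2 - 5x + 4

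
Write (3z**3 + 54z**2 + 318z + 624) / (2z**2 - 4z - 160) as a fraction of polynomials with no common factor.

(3z**2 + 30z + 78)/(2z - 20)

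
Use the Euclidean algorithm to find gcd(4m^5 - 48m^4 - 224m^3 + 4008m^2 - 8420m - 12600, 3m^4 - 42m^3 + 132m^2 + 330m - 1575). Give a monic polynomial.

By polynomial division,
  4m^5 - 48m^4 - 224m^3 + 4008m^2 - 8420m - 12600 = ((4/3)m + 8/3)(3m^4 - 42m^3 + 132m^2 + 330m - 1575) + (-288m^3 + 3216m^2 - 7200m - 8400)
  3m^4 - 42m^3 + 132m^2 + 330m - 1575 = (-(1/96)m + 17/576)(-288m^3 + 3216m^2 - 7200m - 8400) + (-(455/12)m^2 + 455m - 15925/12)
  -288m^3 + 3216m^2 - 7200m - 8400 = ((3456/455)m + 576/91)(-(455/12)m^2 + 455m - 15925/12) + (0)
Last nonzero remainder: -(455/12)m^2 + 455m - 15925/12. Dividing through by -455/12 gives the monic gcd m^2 - 12m + 35.

m^2 - 12m + 35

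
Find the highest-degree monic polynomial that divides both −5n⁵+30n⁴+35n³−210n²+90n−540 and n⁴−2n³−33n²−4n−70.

n²+2

By polynomial division,
  −5n⁵+30n⁴+35n³−210n²+90n−540 = (−5n+20)(n⁴−2n³−33n²−4n−70) + (−90n³+430n²−180n+860)
  n⁴−2n³−33n²−4n−70 = (−(1/90)n−5/162)(−90n³+430n²−180n+860) + (−(1760/81)n²−3520/81)
  −90n³+430n²−180n+860 = ((729/176)n−3483/176)(−(1760/81)n²−3520/81) + (0)
Last nonzero remainder: −(1760/81)n²−3520/81. Dividing through by −1760/81 gives the monic gcd n²+2.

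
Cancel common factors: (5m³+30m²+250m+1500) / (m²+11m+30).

By polynomial division,
  5m³+30m²+250m+1500 = (5m−25)(m²+11m+30) + (375m+2250)
  m²+11m+30 = ((1/375)m+1/75)(375m+2250) + (0)
Last nonzero remainder: 375m+2250. Dividing through by 375 gives the monic gcd m+6.
Cancel m+6 from numerator and denominator to get the reduced form.

(5m²+250)/(m+5)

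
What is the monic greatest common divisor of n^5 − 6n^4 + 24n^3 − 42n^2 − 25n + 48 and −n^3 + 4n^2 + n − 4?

Apply the Euclidean algorithm:
  n^5 − 6n^4 + 24n^3 − 42n^2 − 25n + 48 = (−n^2 + 2n − 17)(−n^3 + 4n^2 + n − 4) + (20n^2 − 20)
  −n^3 + 4n^2 + n − 4 = (−(1/20)n + 1/5)(20n^2 − 20) + (0)
Last nonzero remainder: 20n^2 − 20. Dividing through by 20 gives the monic gcd n^2 − 1.

n^2 − 1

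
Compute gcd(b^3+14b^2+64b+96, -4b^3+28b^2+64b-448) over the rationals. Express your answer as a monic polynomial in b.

b+4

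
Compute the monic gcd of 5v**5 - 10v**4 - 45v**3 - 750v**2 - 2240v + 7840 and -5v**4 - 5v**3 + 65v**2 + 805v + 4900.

v**3 - 4v**2 + 7v - 196

Euclidean algorithm in ℚ[v]:
  5v**5 - 10v**4 - 45v**3 - 750v**2 - 2240v + 7840 = (-v + 3)(-5v**4 - 5v**3 + 65v**2 + 805v + 4900) + (35v**3 - 140v**2 + 245v - 6860)
  -5v**4 - 5v**3 + 65v**2 + 805v + 4900 = (-(1/7)v - 5/7)(35v**3 - 140v**2 + 245v - 6860) + (0)
Last nonzero remainder: 35v**3 - 140v**2 + 245v - 6860. Dividing through by 35 gives the monic gcd v**3 - 4v**2 + 7v - 196.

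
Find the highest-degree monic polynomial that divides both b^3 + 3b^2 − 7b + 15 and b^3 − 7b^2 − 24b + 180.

By polynomial division,
  b^3 + 3b^2 − 7b + 15 = (b^3 − 7b^2 − 24b + 180) + (10b^2 + 17b − 165)
  b^3 − 7b^2 − 24b + 180 = ((1/10)b − 87/100)(10b^2 + 17b − 165) + ((729/100)b + 729/20)
  10b^2 + 17b − 165 = ((1000/729)b − 1100/243)((729/100)b + 729/20) + (0)
Last nonzero remainder: (729/100)b + 729/20. Dividing through by 729/100 gives the monic gcd b + 5.

b + 5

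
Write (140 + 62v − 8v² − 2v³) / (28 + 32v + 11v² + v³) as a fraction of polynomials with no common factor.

Repeated division with remainder:
  −2v³ − 8v² + 62v + 140 = (−2)(v³ + 11v² + 32v + 28) + (14v² + 126v + 196)
  v³ + 11v² + 32v + 28 = ((1/14)v + 1/7)(14v² + 126v + 196) + (0)
Last nonzero remainder: 14v² + 126v + 196. Dividing through by 14 gives the monic gcd v² + 9v + 14.
Cancel v² + 9v + 14 from numerator and denominator to get the reduced form.

(10 − 2v)/(2 + v)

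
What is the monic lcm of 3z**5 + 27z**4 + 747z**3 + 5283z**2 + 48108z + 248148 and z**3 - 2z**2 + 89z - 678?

Euclidean algorithm in ℚ[z]:
  3z**5 + 27z**4 + 747z**3 + 5283z**2 + 48108z + 248148 = (3z**2 + 33z + 546)(z**3 - 2z**2 + 89z - 678) + (5472z**2 + 21888z + 618336)
  z**3 - 2z**2 + 89z - 678 = ((1/5472)z - 1/912)(5472z**2 + 21888z + 618336) + (0)
Last nonzero remainder: 5472z**2 + 21888z + 618336. Dividing through by 5472 gives the monic gcd z**2 + 4z + 113.
Then lcm(f, g) = f·g / gcd(f, g); expanding and making the result monic gives the answer.

z**6 + 3z**5 + 195z**4 + 267z**3 + 5470z**2 - 13500z - 496296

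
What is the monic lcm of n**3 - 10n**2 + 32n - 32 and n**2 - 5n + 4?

By polynomial division,
  n**3 - 10n**2 + 32n - 32 = (n - 5)(n**2 - 5n + 4) + (3n - 12)
  n**2 - 5n + 4 = ((1/3)n - 1/3)(3n - 12) + (0)
Last nonzero remainder: 3n - 12. Dividing through by 3 gives the monic gcd n - 4.
Then lcm(f, g) = f·g / gcd(f, g); expanding and making the result monic gives the answer.

n**4 - 11n**3 + 42n**2 - 64n + 32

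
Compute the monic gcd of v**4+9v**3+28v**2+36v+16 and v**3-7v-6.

Apply the Euclidean algorithm:
  v**4+9v**3+28v**2+36v+16 = (v+9)(v**3-7v-6) + (35v**2+105v+70)
  v**3-7v-6 = ((1/35)v-3/35)(35v**2+105v+70) + (0)
Last nonzero remainder: 35v**2+105v+70. Dividing through by 35 gives the monic gcd v**2+3v+2.

v**2+3v+2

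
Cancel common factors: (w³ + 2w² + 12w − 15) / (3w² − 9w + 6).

(w² + 3w + 15)/(3w − 6)

Repeated division with remainder:
  w³ + 2w² + 12w − 15 = ((1/3)w + 5/3)(3w² − 9w + 6) + (25w − 25)
  3w² − 9w + 6 = ((3/25)w − 6/25)(25w − 25) + (0)
Last nonzero remainder: 25w − 25. Dividing through by 25 gives the monic gcd w − 1.
Cancel w − 1 from numerator and denominator to get the reduced form.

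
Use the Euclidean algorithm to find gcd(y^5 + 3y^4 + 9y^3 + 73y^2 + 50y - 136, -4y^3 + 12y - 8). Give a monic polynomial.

y^2 + y - 2

Repeated division with remainder:
  y^5 + 3y^4 + 9y^3 + 73y^2 + 50y - 136 = (-(1/4)y^2 - (3/4)y - 3)(-4y^3 + 12y - 8) + (80y^2 + 80y - 160)
  -4y^3 + 12y - 8 = (-(1/20)y + 1/20)(80y^2 + 80y - 160) + (0)
Last nonzero remainder: 80y^2 + 80y - 160. Dividing through by 80 gives the monic gcd y^2 + y - 2.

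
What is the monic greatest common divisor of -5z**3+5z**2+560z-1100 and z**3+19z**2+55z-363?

z+11

By polynomial division,
  -5z**3+5z**2+560z-1100 = (-5)(z**3+19z**2+55z-363) + (100z**2+835z-2915)
  z**3+19z**2+55z-363 = ((1/100)z+213/2000)(100z**2+835z-2915) + (-(1911/400)z-21021/400)
  100z**2+835z-2915 = (-(40000/1911)z+106000/1911)(-(1911/400)z-21021/400) + (0)
Last nonzero remainder: -(1911/400)z-21021/400. Dividing through by -1911/400 gives the monic gcd z+11.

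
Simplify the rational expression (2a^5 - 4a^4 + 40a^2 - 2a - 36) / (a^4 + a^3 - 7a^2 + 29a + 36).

(2a^2 + 2a - 4)/(a + 4)

Euclidean algorithm in ℚ[a]:
  2a^5 - 4a^4 + 40a^2 - 2a - 36 = (2a - 6)(a^4 + a^3 - 7a^2 + 29a + 36) + (20a^3 - 60a^2 + 100a + 180)
  a^4 + a^3 - 7a^2 + 29a + 36 = ((1/20)a + 1/5)(20a^3 - 60a^2 + 100a + 180) + (0)
Last nonzero remainder: 20a^3 - 60a^2 + 100a + 180. Dividing through by 20 gives the monic gcd a^3 - 3a^2 + 5a + 9.
Cancel a^3 - 3a^2 + 5a + 9 from numerator and denominator to get the reduced form.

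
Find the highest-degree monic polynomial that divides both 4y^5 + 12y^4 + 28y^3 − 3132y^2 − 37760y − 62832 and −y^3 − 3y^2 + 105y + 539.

By polynomial division,
  4y^5 + 12y^4 + 28y^3 − 3132y^2 − 37760y − 62832 = (−4y^2 − 448)(−y^3 − 3y^2 + 105y + 539) + (−2320y^2 + 9280y + 178640)
  −y^3 − 3y^2 + 105y + 539 = ((1/2320)y + 7/2320)(−2320y^2 + 9280y + 178640) + (0)
Last nonzero remainder: −2320y^2 + 9280y + 178640. Dividing through by −2320 gives the monic gcd y^2 − 4y − 77.

y^2 − 4y − 77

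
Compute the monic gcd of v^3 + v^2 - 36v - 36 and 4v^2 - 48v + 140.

1

By polynomial division,
  v^3 + v^2 - 36v - 36 = ((1/4)v + 13/4)(4v^2 - 48v + 140) + (85v - 491)
  4v^2 - 48v + 140 = ((4/85)v - 2116/7225)(85v - 491) + (-27456/7225)
  85v - 491 = (-(614125/27456)v + 3547475/27456)(-27456/7225) + (0)
The last nonzero remainder is the constant -27456/7225, so the polynomials are coprime and gcd = 1.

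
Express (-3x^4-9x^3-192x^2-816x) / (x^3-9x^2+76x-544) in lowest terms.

Repeated division with remainder:
  -3x^4-9x^3-192x^2-816x = (-3x-36)(x^3-9x^2+76x-544) + (-288x^2+288x-19584)
  x^3-9x^2+76x-544 = (-(1/288)x+1/36)(-288x^2+288x-19584) + (0)
Last nonzero remainder: -288x^2+288x-19584. Dividing through by -288 gives the monic gcd x^2-x+68.
Cancel x^2-x+68 from numerator and denominator to get the reduced form.

(-3x^2-12x)/(x-8)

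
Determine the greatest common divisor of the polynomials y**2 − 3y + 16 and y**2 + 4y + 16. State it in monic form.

1

Apply the Euclidean algorithm:
  y**2 − 3y + 16 = (y**2 + 4y + 16) + (−7y)
  y**2 + 4y + 16 = (−(1/7)y − 4/7)(−7y) + (16)
  −7y = (−(7/16)y)(16) + (0)
The last nonzero remainder is the constant 16, so the polynomials are coprime and gcd = 1.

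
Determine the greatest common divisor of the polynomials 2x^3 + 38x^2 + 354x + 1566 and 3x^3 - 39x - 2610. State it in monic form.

Repeated division with remainder:
  2x^3 + 38x^2 + 354x + 1566 = (2/3)(3x^3 - 39x - 2610) + (38x^2 + 380x + 3306)
  3x^3 - 39x - 2610 = ((3/38)x - 15/19)(38x^2 + 380x + 3306) + (0)
Last nonzero remainder: 38x^2 + 380x + 3306. Dividing through by 38 gives the monic gcd x^2 + 10x + 87.

x^2 + 10x + 87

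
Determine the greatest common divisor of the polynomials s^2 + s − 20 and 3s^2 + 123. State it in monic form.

Repeated division with remainder:
  s^2 + s − 20 = (1/3)(3s^2 + 123) + (s − 61)
  3s^2 + 123 = (3s + 183)(s − 61) + (11286)
  s − 61 = ((1/11286)s − 61/11286)(11286) + (0)
The last nonzero remainder is the constant 11286, so the polynomials are coprime and gcd = 1.

1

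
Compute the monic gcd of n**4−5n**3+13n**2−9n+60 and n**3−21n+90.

By polynomial division,
  n**4−5n**3+13n**2−9n+60 = (n−5)(n**3−21n+90) + (34n**2−204n+510)
  n**3−21n+90 = ((1/34)n+3/17)(34n**2−204n+510) + (0)
Last nonzero remainder: 34n**2−204n+510. Dividing through by 34 gives the monic gcd n**2−6n+15.

n**2−6n+15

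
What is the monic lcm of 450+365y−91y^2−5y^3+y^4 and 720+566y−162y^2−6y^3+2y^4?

−3600−2470y+1093y^2−51y^3−13y^4+y^5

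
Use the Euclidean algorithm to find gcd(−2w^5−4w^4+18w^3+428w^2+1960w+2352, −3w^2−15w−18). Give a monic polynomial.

w^2+5w+6

Apply the Euclidean algorithm:
  −2w^5−4w^4+18w^3+428w^2+1960w+2352 = ((2/3)w^3−2w^2−392/3)(−3w^2−15w−18) + (0)
Last nonzero remainder: −3w^2−15w−18. Dividing through by −3 gives the monic gcd w^2+5w+6.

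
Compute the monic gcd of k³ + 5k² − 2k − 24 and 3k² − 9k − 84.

Repeated division with remainder:
  k³ + 5k² − 2k − 24 = ((1/3)k + 8/3)(3k² − 9k − 84) + (50k + 200)
  3k² − 9k − 84 = ((3/50)k − 21/50)(50k + 200) + (0)
Last nonzero remainder: 50k + 200. Dividing through by 50 gives the monic gcd k + 4.

k + 4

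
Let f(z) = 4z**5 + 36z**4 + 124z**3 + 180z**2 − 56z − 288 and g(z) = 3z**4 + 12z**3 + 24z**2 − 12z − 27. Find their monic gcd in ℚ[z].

z**3 + 3z**2 + 5z − 9

Euclidean algorithm in ℚ[z]:
  4z**5 + 36z**4 + 124z**3 + 180z**2 − 56z − 288 = ((4/3)z + 20/3)(3z**4 + 12z**3 + 24z**2 − 12z − 27) + (12z**3 + 36z**2 + 60z − 108)
  3z**4 + 12z**3 + 24z**2 − 12z − 27 = ((1/4)z + 1/4)(12z**3 + 36z**2 + 60z − 108) + (0)
Last nonzero remainder: 12z**3 + 36z**2 + 60z − 108. Dividing through by 12 gives the monic gcd z**3 + 3z**2 + 5z − 9.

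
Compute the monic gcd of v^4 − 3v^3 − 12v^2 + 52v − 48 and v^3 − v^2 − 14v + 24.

Repeated division with remainder:
  v^4 − 3v^3 − 12v^2 + 52v − 48 = (v − 2)(v^3 − v^2 − 14v + 24) + (0)
The last nonzero remainder v^3 − v^2 − 14v + 24 is already monic.

v^3 − v^2 − 14v + 24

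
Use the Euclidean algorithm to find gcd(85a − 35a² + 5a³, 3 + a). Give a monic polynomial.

By polynomial division,
  5a³ − 35a² + 85a = (5a² − 50a + 235)(a + 3) + (−705)
  a + 3 = (−(1/705)a − 1/235)(−705) + (0)
The last nonzero remainder is the constant −705, so the polynomials are coprime and gcd = 1.

1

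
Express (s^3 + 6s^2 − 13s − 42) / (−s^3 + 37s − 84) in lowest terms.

(−s − 2)/(s − 4)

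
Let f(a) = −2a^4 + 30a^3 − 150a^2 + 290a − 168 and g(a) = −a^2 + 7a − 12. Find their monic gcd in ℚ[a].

a^2 − 7a + 12

Euclidean algorithm in ℚ[a]:
  −2a^4 + 30a^3 − 150a^2 + 290a − 168 = (2a^2 − 16a + 14)(−a^2 + 7a − 12) + (0)
Last nonzero remainder: −a^2 + 7a − 12. Dividing through by −1 gives the monic gcd a^2 − 7a + 12.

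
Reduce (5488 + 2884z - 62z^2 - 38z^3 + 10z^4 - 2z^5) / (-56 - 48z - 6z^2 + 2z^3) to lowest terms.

Apply the Euclidean algorithm:
  -2z^5 + 10z^4 - 38z^3 - 62z^2 + 2884z + 5488 = (-z^2 + 2z - 37)(2z^3 - 6z^2 - 48z - 56) + (-244z^2 + 1220z + 3416)
  2z^3 - 6z^2 - 48z - 56 = (-(1/122)z - 1/61)(-244z^2 + 1220z + 3416) + (0)
Last nonzero remainder: -244z^2 + 1220z + 3416. Dividing through by -244 gives the monic gcd z^2 - 5z - 14.
Cancel z^2 - 5z - 14 from numerator and denominator to get the reduced form.

(-196 - 33z - z^3)/(2 + z)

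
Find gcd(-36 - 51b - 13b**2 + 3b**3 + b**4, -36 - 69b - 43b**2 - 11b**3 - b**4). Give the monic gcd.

9 + 15b + 7b**2 + b**3

Euclidean algorithm in ℚ[b]:
  b**4 + 3b**3 - 13b**2 - 51b - 36 = (-1)(-b**4 - 11b**3 - 43b**2 - 69b - 36) + (-8b**3 - 56b**2 - 120b - 72)
  -b**4 - 11b**3 - 43b**2 - 69b - 36 = ((1/8)b + 1/2)(-8b**3 - 56b**2 - 120b - 72) + (0)
Last nonzero remainder: -8b**3 - 56b**2 - 120b - 72. Dividing through by -8 gives the monic gcd b**3 + 7b**2 + 15b + 9.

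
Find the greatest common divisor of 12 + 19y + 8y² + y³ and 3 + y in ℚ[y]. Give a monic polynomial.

Euclidean algorithm in ℚ[y]:
  y³ + 8y² + 19y + 12 = (y² + 5y + 4)(y + 3) + (0)
The last nonzero remainder y + 3 is already monic.

3 + y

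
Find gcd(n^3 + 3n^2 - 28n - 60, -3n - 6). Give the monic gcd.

Apply the Euclidean algorithm:
  n^3 + 3n^2 - 28n - 60 = (-(1/3)n^2 - (1/3)n + 10)(-3n - 6) + (0)
Last nonzero remainder: -3n - 6. Dividing through by -3 gives the monic gcd n + 2.

n + 2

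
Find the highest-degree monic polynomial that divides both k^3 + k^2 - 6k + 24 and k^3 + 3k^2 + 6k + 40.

k + 4

Repeated division with remainder:
  k^3 + k^2 - 6k + 24 = (k^3 + 3k^2 + 6k + 40) + (-2k^2 - 12k - 16)
  k^3 + 3k^2 + 6k + 40 = (-(1/2)k + 3/2)(-2k^2 - 12k - 16) + (16k + 64)
  -2k^2 - 12k - 16 = (-(1/8)k - 1/4)(16k + 64) + (0)
Last nonzero remainder: 16k + 64. Dividing through by 16 gives the monic gcd k + 4.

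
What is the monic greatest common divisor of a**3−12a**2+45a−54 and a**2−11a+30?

Repeated division with remainder:
  a**3−12a**2+45a−54 = (a−1)(a**2−11a+30) + (4a−24)
  a**2−11a+30 = ((1/4)a−5/4)(4a−24) + (0)
Last nonzero remainder: 4a−24. Dividing through by 4 gives the monic gcd a−6.

a−6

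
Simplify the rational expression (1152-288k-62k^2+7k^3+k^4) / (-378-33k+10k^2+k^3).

(-192+16k+13k^2+k^3)/(63+16k+k^2)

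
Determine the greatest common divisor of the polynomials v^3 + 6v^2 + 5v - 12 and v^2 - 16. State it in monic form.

v + 4

By polynomial division,
  v^3 + 6v^2 + 5v - 12 = (v + 6)(v^2 - 16) + (21v + 84)
  v^2 - 16 = ((1/21)v - 4/21)(21v + 84) + (0)
Last nonzero remainder: 21v + 84. Dividing through by 21 gives the monic gcd v + 4.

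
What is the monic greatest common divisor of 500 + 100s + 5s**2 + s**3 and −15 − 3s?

5 + s

Apply the Euclidean algorithm:
  s**3 + 5s**2 + 100s + 500 = (−(1/3)s**2 − 100/3)(−3s − 15) + (0)
Last nonzero remainder: −3s − 15. Dividing through by −3 gives the monic gcd s + 5.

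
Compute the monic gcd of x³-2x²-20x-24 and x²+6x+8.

By polynomial division,
  x³-2x²-20x-24 = (x-8)(x²+6x+8) + (20x+40)
  x²+6x+8 = ((1/20)x+1/5)(20x+40) + (0)
Last nonzero remainder: 20x+40. Dividing through by 20 gives the monic gcd x+2.

x+2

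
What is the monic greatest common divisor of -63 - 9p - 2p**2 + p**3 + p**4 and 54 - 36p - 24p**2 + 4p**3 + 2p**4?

Euclidean algorithm in ℚ[p]:
  p**4 + p**3 - 2p**2 - 9p - 63 = (1/2)(2p**4 + 4p**3 - 24p**2 - 36p + 54) + (-p**3 + 10p**2 + 9p - 90)
  2p**4 + 4p**3 - 24p**2 - 36p + 54 = (-2p - 24)(-p**3 + 10p**2 + 9p - 90) + (234p**2 - 2106)
  -p**3 + 10p**2 + 9p - 90 = (-(1/234)p + 5/117)(234p**2 - 2106) + (0)
Last nonzero remainder: 234p**2 - 2106. Dividing through by 234 gives the monic gcd p**2 - 9.

-9 + p**2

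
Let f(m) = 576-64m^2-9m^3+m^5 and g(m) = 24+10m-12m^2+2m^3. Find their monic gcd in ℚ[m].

Euclidean algorithm in ℚ[m]:
  m^5-9m^3-64m^2+576 = ((1/2)m^2+3m+11)(2m^3-12m^2+10m+24) + (26m^2-182m+312)
  2m^3-12m^2+10m+24 = ((1/13)m+1/13)(26m^2-182m+312) + (0)
Last nonzero remainder: 26m^2-182m+312. Dividing through by 26 gives the monic gcd m^2-7m+12.

12-7m+m^2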